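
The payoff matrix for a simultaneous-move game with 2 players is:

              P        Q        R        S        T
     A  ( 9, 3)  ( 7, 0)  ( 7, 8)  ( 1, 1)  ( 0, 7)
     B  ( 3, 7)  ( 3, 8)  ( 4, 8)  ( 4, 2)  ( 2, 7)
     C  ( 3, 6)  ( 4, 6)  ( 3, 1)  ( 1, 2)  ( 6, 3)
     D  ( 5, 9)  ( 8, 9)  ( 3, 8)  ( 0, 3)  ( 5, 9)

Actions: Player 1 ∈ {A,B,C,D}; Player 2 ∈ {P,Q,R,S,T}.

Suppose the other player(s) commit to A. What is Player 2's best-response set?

u_2(P vs A) = 3
u_2(Q vs A) = 0
u_2(R vs A) = 8
u_2(S vs A) = 1
u_2(T vs A) = 7
max payoff 8 at {R}

argmax u_2 = {R}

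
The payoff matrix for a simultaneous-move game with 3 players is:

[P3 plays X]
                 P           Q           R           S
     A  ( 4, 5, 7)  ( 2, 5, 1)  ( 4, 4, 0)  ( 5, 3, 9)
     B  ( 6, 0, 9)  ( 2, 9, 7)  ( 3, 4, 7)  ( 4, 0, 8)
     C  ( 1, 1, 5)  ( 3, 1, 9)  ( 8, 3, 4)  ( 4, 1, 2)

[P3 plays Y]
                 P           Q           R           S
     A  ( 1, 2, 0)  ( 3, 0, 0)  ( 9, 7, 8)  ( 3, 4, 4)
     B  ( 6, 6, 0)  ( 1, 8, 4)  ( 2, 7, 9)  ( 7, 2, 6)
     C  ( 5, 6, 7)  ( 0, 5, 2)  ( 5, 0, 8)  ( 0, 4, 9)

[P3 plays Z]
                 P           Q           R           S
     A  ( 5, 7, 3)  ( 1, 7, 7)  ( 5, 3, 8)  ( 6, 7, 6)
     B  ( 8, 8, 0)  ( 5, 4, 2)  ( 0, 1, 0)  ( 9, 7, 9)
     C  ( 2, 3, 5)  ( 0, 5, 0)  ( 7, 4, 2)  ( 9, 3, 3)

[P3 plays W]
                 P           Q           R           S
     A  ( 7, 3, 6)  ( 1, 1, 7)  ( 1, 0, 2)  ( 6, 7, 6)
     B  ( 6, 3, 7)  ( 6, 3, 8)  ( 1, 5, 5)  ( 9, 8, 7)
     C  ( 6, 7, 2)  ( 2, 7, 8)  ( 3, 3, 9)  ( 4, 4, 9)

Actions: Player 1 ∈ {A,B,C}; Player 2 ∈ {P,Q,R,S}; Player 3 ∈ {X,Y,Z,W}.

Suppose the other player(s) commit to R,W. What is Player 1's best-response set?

u_1(A vs R,W) = 1
u_1(B vs R,W) = 1
u_1(C vs R,W) = 3
max payoff 3 at {C}

argmax u_1 = {C}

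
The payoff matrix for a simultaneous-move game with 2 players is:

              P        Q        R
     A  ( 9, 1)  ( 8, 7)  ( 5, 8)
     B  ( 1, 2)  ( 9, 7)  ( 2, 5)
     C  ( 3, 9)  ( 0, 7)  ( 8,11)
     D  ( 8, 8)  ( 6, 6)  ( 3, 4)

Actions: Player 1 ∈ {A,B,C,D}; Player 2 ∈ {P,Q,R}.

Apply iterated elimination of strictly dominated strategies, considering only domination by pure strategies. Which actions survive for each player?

P1 drop D (A beats it: P:9>8 Q:8>6 R:5>3)
P2 drop P (R beats it: A:8>1 B:5>2 C:11>9)
P1→{A,B,C} P2→{Q,R}

Survivors P1:{A,B,C} P2:{Q,R}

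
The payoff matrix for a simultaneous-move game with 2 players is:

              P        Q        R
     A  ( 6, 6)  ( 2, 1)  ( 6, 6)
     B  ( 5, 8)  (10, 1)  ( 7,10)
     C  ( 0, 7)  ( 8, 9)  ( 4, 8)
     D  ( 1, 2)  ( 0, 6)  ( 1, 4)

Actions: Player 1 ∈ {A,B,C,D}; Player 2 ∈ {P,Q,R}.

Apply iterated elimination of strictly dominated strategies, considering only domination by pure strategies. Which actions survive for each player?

P1 drop C (B beats it: P:5>0 Q:10>8 R:7>4)
P1 drop D (A beats it: P:6>1 Q:2>0 R:6>1)
P2 drop Q (P beats it: A:6>1 B:8>1)
P1→{A,B} P2→{P,R}

Remaining: P1:{A,B} P2:{P,R}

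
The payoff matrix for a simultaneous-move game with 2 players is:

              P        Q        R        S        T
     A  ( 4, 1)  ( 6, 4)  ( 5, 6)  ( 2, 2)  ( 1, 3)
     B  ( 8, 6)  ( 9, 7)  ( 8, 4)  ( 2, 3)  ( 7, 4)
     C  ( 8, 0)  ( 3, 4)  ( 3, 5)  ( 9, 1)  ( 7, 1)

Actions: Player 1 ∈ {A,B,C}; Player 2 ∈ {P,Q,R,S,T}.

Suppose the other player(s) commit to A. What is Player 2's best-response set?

P2 best: {R}

u_2(P vs A) = 1
u_2(Q vs A) = 4
u_2(R vs A) = 6
u_2(S vs A) = 2
u_2(T vs A) = 3
max payoff 6 at {R}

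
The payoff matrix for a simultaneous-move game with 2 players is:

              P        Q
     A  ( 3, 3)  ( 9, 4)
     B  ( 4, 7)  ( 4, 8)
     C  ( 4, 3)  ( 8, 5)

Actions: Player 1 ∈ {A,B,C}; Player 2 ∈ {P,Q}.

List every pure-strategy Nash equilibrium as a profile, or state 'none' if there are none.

NE set: (A,Q)

(A,P): not NE [P1→C gives 4>3; P2→Q gives 4>3]
(A,Q): NE
(B,P): not NE [P2→Q gives 8>7]
(B,Q): not NE [P1→A gives 9>4]
(C,P): not NE [P2→Q gives 5>3]
(C,Q): not NE [P1→A gives 9>8]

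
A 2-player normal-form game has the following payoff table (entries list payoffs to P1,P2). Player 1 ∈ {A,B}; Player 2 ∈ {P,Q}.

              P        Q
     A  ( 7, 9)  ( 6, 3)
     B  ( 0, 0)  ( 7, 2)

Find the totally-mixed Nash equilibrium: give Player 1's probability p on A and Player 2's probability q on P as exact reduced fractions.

P1 indiff ⇒ q·7+(1-q)·6 = q·0+(1-q)·7 ⇒ q(7) = (1-q)(1) ⇒ q = 1/8
P2 indiff ⇒ p·9+(1-p)·0 = p·3+(1-p)·2 ⇒ p(6) = (1-p)(2) ⇒ p = 1/4

p=1/4, q=1/8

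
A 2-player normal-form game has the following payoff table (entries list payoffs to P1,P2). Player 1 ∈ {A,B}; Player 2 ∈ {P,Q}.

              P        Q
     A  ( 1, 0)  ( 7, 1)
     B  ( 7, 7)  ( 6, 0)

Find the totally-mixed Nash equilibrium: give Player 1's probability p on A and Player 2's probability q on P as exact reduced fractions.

p=7/8, q=1/7

P1 indiff ⇒ q·1+(1-q)·7 = q·7+(1-q)·6 ⇒ q(-6) = (1-q)(-1) ⇒ q = 1/7
P2 indiff ⇒ p·0+(1-p)·7 = p·1+(1-p)·0 ⇒ p(-1) = (1-p)(-7) ⇒ p = 7/8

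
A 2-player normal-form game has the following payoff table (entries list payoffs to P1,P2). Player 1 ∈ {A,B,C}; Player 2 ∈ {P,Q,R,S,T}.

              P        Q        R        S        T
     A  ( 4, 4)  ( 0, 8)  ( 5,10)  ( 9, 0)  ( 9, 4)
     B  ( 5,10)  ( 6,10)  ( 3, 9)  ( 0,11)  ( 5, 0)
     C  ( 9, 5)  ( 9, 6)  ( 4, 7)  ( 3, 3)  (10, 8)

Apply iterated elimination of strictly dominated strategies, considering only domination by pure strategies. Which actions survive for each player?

Survivors P1:{A,C} P2:{R,T}

P1 drop B (C beats it: P:9>5 Q:9>6 R:4>3 S:3>0 T:10>5)
P2 drop P (Q beats it: A:8>4 C:6>5)
P2 drop Q (R beats it: A:10>8 C:7>6)
P2 drop S (R beats it: A:10>0 C:7>3)
P1→{A,C} P2→{R,T}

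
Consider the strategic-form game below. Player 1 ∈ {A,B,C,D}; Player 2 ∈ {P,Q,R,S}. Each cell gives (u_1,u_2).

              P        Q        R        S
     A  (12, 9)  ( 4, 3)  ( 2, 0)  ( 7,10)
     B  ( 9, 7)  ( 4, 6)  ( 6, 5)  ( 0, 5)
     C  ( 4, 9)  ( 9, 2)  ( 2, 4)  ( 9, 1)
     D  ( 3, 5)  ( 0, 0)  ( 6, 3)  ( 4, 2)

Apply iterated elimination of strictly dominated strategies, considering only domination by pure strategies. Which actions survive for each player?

IESDS → P1:{A,C} P2:{P,S}

P2 drop Q (P beats it: A:9>3 B:7>6 C:9>2 D:5>0)
P2 drop R (P beats it: A:9>0 B:7>5 C:9>4 D:5>3)
P1 drop B (A beats it: P:12>9 S:7>0)
P1 drop D (A beats it: P:12>3 S:7>4)
P1→{A,C} P2→{P,S}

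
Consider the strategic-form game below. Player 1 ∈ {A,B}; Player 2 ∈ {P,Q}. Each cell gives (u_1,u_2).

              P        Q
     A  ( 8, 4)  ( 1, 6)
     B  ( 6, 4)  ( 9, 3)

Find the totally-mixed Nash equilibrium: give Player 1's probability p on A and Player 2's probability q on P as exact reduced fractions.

P1 indiff ⇒ q·8+(1-q)·1 = q·6+(1-q)·9 ⇒ q(2) = (1-q)(8) ⇒ q = 4/5
P2 indiff ⇒ p·4+(1-p)·4 = p·6+(1-p)·3 ⇒ p(-2) = (1-p)(-1) ⇒ p = 1/3

P1 mixes 1/3 on A; P2 mixes 4/5 on P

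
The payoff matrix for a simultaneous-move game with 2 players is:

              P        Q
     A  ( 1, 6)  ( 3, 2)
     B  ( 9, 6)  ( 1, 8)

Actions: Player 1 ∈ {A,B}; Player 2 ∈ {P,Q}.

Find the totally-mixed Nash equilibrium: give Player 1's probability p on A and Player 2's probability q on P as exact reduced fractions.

P1 indiff ⇒ q·1+(1-q)·3 = q·9+(1-q)·1 ⇒ q(-8) = (1-q)(-2) ⇒ q = 1/5
P2 indiff ⇒ p·6+(1-p)·6 = p·2+(1-p)·8 ⇒ p(4) = (1-p)(2) ⇒ p = 1/3

p=1/3, q=1/5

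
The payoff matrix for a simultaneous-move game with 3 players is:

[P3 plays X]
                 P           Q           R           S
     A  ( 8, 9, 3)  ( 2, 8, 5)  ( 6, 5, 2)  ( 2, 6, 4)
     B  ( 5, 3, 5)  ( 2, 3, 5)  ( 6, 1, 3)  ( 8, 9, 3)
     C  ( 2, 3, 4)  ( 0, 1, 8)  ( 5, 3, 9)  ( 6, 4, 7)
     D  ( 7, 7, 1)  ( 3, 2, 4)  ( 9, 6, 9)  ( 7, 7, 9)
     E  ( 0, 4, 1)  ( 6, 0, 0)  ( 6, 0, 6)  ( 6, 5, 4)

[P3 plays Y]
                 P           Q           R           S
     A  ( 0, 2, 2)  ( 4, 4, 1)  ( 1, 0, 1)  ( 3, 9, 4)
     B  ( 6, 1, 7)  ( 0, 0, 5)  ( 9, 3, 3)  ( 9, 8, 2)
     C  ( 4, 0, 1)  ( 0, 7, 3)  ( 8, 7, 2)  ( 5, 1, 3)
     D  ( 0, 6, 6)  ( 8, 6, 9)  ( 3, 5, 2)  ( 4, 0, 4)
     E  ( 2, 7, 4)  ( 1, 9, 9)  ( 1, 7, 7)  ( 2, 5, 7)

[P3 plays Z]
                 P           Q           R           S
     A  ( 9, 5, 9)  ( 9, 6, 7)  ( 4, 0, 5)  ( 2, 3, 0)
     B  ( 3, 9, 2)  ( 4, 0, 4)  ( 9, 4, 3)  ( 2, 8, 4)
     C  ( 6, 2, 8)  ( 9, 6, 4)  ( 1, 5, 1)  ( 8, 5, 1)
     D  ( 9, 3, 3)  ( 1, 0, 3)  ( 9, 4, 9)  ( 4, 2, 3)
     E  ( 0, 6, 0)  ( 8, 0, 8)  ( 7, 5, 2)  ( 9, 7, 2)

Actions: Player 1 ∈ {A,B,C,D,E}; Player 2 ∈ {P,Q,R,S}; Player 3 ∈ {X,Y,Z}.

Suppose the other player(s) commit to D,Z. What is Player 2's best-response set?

u_2(P vs D,Z) = 3
u_2(Q vs D,Z) = 0
u_2(R vs D,Z) = 4
u_2(S vs D,Z) = 2
max payoff 4 at {R}

BR_2 = {R}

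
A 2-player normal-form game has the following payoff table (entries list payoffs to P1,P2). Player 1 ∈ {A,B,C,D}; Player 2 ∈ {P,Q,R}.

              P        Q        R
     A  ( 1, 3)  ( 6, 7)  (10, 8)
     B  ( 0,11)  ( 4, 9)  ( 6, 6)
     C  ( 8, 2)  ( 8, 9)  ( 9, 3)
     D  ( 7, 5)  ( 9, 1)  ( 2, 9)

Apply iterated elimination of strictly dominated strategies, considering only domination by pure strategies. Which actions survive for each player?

P1 drop B (A beats it: P:1>0 Q:6>4 R:10>6)
P2 drop P (R beats it: A:8>3 C:3>2 D:9>5)
P1→{A,C,D} P2→{Q,R}

Remaining: P1:{A,C,D} P2:{Q,R}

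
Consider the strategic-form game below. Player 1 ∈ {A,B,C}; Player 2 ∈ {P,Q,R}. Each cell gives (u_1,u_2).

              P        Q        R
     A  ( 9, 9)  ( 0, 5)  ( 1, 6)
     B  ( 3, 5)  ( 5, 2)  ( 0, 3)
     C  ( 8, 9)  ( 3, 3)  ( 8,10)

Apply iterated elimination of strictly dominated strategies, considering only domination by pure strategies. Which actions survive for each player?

P2 drop Q (P beats it: A:9>5 B:5>2 C:9>3)
P1 drop B (A beats it: P:9>3 R:1>0)
P1→{A,C} P2→{P,R}

Remaining: P1:{A,C} P2:{P,R}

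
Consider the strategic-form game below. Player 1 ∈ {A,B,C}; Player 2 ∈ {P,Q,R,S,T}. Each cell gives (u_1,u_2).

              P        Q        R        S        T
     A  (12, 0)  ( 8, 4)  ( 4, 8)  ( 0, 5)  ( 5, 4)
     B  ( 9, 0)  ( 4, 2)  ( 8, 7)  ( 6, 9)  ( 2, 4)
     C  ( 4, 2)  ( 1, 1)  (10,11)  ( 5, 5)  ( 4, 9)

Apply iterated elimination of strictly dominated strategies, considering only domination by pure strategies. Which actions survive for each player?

Survivors P1:{B,C} P2:{R,S}

P2 drop P (R beats it: A:8>0 B:7>0 C:11>2)
P2 drop Q (R beats it: A:8>4 B:7>2 C:11>1)
P2 drop T (R beats it: A:8>4 B:7>4 C:11>9)
P1 drop A (B beats it: R:8>4 S:6>0)
P1→{B,C} P2→{R,S}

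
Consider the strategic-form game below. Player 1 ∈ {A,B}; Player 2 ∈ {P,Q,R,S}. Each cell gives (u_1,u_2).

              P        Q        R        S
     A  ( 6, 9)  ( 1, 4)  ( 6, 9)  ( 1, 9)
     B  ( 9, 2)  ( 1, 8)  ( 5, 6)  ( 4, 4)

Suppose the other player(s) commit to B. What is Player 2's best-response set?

u_2(P vs B) = 2
u_2(Q vs B) = 8
u_2(R vs B) = 6
u_2(S vs B) = 4
max payoff 8 at {Q}

BR_2 = {Q}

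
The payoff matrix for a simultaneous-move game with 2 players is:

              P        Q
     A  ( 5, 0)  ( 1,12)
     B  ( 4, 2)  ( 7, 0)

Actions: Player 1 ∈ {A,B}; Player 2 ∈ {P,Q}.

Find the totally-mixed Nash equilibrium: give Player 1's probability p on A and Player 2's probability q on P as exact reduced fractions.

p=1/7, q=6/7

P1 indiff ⇒ q·5+(1-q)·1 = q·4+(1-q)·7 ⇒ q(1) = (1-q)(6) ⇒ q = 6/7
P2 indiff ⇒ p·0+(1-p)·2 = p·12+(1-p)·0 ⇒ p(-12) = (1-p)(-2) ⇒ p = 1/7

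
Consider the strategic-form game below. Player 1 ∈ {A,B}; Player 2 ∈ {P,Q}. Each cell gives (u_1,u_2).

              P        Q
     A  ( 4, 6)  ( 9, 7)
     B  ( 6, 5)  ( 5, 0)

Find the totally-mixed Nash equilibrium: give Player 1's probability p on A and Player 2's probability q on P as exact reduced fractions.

P1 indiff ⇒ q·4+(1-q)·9 = q·6+(1-q)·5 ⇒ q(-2) = (1-q)(-4) ⇒ q = 2/3
P2 indiff ⇒ p·6+(1-p)·5 = p·7+(1-p)·0 ⇒ p(-1) = (1-p)(-5) ⇒ p = 5/6

(p,q) = (5/6, 2/3)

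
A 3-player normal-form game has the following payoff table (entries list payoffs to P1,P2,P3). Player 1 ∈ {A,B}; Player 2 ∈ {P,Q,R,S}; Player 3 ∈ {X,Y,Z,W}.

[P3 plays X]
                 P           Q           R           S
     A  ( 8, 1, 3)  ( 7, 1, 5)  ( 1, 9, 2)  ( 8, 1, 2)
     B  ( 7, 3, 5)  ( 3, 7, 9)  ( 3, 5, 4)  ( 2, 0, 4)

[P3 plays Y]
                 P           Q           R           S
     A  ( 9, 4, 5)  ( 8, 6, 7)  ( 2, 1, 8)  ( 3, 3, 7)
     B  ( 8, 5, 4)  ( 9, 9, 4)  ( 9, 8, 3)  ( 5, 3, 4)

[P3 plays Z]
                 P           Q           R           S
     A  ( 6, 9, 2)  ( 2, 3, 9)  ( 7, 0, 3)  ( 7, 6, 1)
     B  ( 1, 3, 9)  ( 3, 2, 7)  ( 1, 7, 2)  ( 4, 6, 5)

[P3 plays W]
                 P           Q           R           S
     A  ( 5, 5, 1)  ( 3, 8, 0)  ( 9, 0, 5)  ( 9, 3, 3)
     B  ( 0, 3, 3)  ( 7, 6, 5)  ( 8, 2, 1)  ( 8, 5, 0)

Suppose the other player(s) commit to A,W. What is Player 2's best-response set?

u_2(P vs A,W) = 5
u_2(Q vs A,W) = 8
u_2(R vs A,W) = 0
u_2(S vs A,W) = 3
max payoff 8 at {Q}

P2 best: {Q}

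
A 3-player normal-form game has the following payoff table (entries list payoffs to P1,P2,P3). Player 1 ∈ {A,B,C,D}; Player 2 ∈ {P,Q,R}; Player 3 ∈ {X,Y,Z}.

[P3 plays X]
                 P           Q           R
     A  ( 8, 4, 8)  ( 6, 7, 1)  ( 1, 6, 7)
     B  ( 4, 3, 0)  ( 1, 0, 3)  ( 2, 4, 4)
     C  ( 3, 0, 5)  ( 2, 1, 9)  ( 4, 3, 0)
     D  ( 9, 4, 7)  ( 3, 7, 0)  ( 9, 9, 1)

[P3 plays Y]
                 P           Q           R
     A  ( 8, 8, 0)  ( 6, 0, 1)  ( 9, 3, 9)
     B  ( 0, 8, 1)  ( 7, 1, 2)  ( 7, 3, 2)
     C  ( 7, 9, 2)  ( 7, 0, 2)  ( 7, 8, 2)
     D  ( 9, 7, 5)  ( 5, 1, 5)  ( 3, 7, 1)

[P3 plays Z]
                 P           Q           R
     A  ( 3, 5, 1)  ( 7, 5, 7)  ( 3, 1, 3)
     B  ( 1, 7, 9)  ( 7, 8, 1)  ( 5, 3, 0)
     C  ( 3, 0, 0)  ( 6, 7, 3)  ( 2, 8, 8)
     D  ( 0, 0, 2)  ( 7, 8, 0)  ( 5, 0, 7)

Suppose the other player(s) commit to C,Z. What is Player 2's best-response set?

BR_2 = {R}

u_2(P vs C,Z) = 0
u_2(Q vs C,Z) = 7
u_2(R vs C,Z) = 8
max payoff 8 at {R}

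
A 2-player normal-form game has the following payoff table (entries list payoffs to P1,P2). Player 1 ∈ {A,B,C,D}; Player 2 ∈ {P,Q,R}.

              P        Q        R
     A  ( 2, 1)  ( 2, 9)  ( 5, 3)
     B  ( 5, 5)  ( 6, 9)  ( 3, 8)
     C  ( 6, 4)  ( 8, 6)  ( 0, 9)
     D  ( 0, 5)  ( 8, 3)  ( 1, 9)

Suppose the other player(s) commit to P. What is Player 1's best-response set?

u_1(A vs P) = 2
u_1(B vs P) = 5
u_1(C vs P) = 6
u_1(D vs P) = 0
max payoff 6 at {C}

BR_1 = {C}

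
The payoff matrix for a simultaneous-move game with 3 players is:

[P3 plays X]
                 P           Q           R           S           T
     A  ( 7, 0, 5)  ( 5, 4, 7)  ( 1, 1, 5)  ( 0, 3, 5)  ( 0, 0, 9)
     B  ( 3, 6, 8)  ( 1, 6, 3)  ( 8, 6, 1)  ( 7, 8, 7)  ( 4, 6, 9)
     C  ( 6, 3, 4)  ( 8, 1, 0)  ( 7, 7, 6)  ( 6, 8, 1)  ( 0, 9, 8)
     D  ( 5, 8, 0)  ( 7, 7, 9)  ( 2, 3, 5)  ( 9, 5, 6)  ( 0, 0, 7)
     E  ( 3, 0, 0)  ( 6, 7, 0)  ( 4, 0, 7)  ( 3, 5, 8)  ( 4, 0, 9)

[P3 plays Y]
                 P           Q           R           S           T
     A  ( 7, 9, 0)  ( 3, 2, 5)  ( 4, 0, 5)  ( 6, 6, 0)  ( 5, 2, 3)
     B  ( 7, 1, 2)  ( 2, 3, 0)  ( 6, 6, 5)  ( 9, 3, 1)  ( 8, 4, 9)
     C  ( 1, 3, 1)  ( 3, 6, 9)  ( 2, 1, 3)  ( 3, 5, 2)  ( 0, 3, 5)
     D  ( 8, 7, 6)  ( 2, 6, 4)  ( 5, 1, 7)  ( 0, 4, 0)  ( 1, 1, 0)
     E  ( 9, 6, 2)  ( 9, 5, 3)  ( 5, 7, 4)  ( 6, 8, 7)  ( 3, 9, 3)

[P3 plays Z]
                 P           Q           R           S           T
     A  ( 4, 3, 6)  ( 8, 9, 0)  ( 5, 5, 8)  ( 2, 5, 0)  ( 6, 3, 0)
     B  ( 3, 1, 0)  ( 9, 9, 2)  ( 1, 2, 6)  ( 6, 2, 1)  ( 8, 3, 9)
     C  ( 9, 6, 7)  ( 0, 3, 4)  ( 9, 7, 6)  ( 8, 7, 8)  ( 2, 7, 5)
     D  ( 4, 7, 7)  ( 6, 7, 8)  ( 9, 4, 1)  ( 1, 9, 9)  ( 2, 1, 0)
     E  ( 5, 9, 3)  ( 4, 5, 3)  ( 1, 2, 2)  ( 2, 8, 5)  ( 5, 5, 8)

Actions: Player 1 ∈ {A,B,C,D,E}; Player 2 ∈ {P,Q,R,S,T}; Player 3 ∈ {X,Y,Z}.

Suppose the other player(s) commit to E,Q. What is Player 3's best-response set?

argmax u_3 = {Y,Z}

u_3(X vs E,Q) = 0
u_3(Y vs E,Q) = 3
u_3(Z vs E,Q) = 3
max payoff 3 at {Y,Z}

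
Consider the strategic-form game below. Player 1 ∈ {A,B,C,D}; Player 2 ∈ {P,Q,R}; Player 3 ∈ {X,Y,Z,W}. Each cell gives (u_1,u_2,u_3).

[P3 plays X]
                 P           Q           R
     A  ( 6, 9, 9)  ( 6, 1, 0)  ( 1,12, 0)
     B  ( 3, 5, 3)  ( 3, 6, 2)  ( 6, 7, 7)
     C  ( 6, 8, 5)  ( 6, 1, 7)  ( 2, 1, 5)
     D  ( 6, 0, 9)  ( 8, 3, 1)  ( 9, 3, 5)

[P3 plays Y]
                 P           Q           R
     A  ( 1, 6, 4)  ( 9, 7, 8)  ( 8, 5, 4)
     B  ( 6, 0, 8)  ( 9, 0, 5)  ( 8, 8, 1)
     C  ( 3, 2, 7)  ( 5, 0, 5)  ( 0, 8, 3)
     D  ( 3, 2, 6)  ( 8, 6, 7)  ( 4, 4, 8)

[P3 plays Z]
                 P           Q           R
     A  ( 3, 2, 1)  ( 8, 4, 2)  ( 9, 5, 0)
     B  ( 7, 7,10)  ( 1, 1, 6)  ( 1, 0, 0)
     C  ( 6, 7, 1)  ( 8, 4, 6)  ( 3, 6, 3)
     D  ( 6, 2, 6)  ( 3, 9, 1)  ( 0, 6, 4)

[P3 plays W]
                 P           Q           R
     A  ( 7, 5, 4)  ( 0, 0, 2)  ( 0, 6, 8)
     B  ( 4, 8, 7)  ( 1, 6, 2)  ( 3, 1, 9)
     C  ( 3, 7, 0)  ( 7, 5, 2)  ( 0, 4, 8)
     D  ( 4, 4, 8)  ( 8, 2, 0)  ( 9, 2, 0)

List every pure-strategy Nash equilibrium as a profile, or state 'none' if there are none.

(A,P,X): not NE [P2→R gives 12>9]
(A,P,Y): not NE [P1→B gives 6>1; P2→Q gives 7>6; P3→X gives 9>4]
(A,P,Z): not NE [P1→B gives 7>3; P2→R gives 5>2; P3→X gives 9>1]
(A,P,W): not NE [P2→R gives 6>5; P3→X gives 9>4]
(A,Q,X): not NE [P1→D gives 8>6; P2→R gives 12>1; P3→Y gives 8>0]
(A,Q,Y): NE
(A,Q,Z): not NE [P2→R gives 5>4; P3→Y gives 8>2]
(A,Q,W): not NE [P1→D gives 8>0; P2→R gives 6>0; P3→Y gives 8>2]
(A,R,X): not NE [P1→D gives 9>1; P3→W gives 8>0]
(A,R,Y): not NE [P2→Q gives 7>5; P3→W gives 8>4]
(A,R,Z): not NE [P3→W gives 8>0]
(A,R,W): not NE [P1→D gives 9>0]
(B,P,X): not NE [P1→D gives 6>3; P2→R gives 7>5; P3→Z gives 10>3]
(B,P,Y): not NE [P2→R gives 8>0; P3→Z gives 10>8]
(B,P,Z): NE
(B,P,W): not NE [P1→A gives 7>4; P3→Z gives 10>7]
(B,Q,X): not NE [P1→D gives 8>3; P2→R gives 7>6; P3→Z gives 6>2]
(B,Q,Y): not NE [P2→R gives 8>0; P3→Z gives 6>5]
(B,Q,Z): not NE [P1→C gives 8>1; P2→P gives 7>1]
(B,Q,W): not NE [P1→D gives 8>1; P2→P gives 8>6; P3→Z gives 6>2]
(B,R,X): not NE [P1→D gives 9>6; P3→W gives 9>7]
(B,R,Y): not NE [P3→W gives 9>1]
(B,R,Z): not NE [P1→A gives 9>1; P2→P gives 7>0; P3→W gives 9>0]
(B,R,W): not NE [P1→D gives 9>3; P2→P gives 8>1]
(C,P,X): not NE [P3→Y gives 7>5]
(C,P,Y): not NE [P1→B gives 6>3; P2→R gives 8>2]
(C,P,Z): not NE [P1→B gives 7>6; P3→Y gives 7>1]
(C,P,W): not NE [P1→A gives 7>3; P3→Y gives 7>0]
(C,Q,X): not NE [P1→D gives 8>6; P2→P gives 8>1]
(C,Q,Y): not NE [P1→B gives 9>5; P2→R gives 8>0; P3→X gives 7>5]
(C,Q,Z): not NE [P2→P gives 7>4; P3→X gives 7>6]
(C,Q,W): not NE [P1→D gives 8>7; P2→P gives 7>5; P3→X gives 7>2]
(C,R,X): not NE [P1→D gives 9>2; P2→P gives 8>1; P3→W gives 8>5]
(C,R,Y): not NE [P1→B gives 8>0; P3→W gives 8>3]
(C,R,Z): not NE [P1→A gives 9>3; P2→P gives 7>6; P3→W gives 8>3]
(C,R,W): not NE [P1→D gives 9>0; P2→P gives 7>4]
(D,P,X): not NE [P2→R gives 3>0]
(D,P,Y): not NE [P1→B gives 6>3; P2→Q gives 6>2; P3→X gives 9>6]
(D,P,Z): not NE [P1→B gives 7>6; P2→Q gives 9>2; P3→X gives 9>6]
(D,P,W): not NE [P1→A gives 7>4; P3→X gives 9>8]
(D,Q,X): not NE [P3→Y gives 7>1]
(D,Q,Y): not NE [P1→B gives 9>8]
(D,Q,Z): not NE [P1→C gives 8>3; P3→Y gives 7>1]
(D,Q,W): not NE [P2→P gives 4>2; P3→Y gives 7>0]
(D,R,X): not NE [P3→Y gives 8>5]
(D,R,Y): not NE [P1→B gives 8>4; P2→Q gives 6>4]
(D,R,Z): not NE [P1→A gives 9>0; P2→Q gives 9>6; P3→Y gives 8>4]
(D,R,W): not NE [P2→P gives 4>2; P3→Y gives 8>0]

PSNE = {(A,Q,Y), (B,P,Z)}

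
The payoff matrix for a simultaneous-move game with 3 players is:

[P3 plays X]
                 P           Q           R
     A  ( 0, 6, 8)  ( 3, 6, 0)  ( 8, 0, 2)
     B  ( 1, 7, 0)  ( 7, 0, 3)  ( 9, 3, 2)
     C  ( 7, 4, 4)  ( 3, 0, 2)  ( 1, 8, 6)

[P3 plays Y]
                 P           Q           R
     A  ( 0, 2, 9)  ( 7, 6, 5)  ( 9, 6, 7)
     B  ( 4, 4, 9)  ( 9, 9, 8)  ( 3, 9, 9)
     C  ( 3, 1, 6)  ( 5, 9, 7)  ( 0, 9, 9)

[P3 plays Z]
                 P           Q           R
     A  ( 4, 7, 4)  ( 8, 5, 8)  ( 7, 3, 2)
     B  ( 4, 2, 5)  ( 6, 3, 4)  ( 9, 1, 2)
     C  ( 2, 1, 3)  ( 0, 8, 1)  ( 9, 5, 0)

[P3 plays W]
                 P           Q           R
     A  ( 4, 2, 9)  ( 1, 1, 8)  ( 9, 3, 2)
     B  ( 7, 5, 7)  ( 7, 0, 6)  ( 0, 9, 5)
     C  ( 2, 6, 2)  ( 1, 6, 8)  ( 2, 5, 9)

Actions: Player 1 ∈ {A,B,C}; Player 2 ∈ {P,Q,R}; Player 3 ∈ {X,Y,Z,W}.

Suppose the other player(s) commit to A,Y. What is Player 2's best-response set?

BR_2 = {Q,R}

u_2(P vs A,Y) = 2
u_2(Q vs A,Y) = 6
u_2(R vs A,Y) = 6
max payoff 6 at {Q,R}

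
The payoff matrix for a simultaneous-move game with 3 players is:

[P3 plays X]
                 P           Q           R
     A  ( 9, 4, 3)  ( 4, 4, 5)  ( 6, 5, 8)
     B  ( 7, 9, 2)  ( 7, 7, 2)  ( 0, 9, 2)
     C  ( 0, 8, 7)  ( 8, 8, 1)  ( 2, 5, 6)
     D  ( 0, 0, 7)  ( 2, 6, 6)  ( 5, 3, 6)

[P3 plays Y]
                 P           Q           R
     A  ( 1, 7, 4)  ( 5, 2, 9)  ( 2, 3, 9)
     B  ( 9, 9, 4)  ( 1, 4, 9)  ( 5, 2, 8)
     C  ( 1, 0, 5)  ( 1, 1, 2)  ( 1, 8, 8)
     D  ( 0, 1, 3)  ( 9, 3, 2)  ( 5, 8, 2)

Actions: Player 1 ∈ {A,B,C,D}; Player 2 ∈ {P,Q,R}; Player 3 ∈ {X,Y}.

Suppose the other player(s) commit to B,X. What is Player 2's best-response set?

P2 best: {P,R}

u_2(P vs B,X) = 9
u_2(Q vs B,X) = 7
u_2(R vs B,X) = 9
max payoff 9 at {P,R}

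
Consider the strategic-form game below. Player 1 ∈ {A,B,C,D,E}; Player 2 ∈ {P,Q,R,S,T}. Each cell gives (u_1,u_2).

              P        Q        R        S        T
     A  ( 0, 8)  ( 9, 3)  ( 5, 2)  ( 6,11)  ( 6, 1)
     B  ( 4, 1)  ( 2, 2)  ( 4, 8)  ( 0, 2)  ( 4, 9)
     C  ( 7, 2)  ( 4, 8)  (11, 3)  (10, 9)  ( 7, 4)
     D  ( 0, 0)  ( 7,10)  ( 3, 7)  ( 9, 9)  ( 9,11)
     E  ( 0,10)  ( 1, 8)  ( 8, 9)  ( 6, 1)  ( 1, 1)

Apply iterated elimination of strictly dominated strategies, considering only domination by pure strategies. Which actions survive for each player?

Remaining: P1:{A,C,D} P2:{Q,S,T}

P1 drop B (C beats it: P:7>4 Q:4>2 R:11>4 S:10>0 T:7>4)
P1 drop E (C beats it: P:7>0 Q:4>1 R:11>8 S:10>6 T:7>1)
P2 drop P (S beats it: A:11>8 C:9>2 D:9>0)
P2 drop R (Q beats it: A:3>2 C:8>3 D:10>7)
P1→{A,C,D} P2→{Q,S,T}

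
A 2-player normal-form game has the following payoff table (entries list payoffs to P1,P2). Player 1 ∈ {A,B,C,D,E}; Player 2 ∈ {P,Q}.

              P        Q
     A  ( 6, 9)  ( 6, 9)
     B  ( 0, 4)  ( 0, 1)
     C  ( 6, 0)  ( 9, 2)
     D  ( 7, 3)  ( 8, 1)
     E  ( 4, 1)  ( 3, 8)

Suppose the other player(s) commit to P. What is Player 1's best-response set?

argmax u_1 = {D}

u_1(A vs P) = 6
u_1(B vs P) = 0
u_1(C vs P) = 6
u_1(D vs P) = 7
u_1(E vs P) = 4
max payoff 7 at {D}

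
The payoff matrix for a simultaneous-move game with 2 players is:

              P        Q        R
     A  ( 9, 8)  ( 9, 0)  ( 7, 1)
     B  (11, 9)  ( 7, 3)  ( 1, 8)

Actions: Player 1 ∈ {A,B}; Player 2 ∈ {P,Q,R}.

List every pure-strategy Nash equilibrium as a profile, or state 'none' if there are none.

NE set: (B,P)

(A,P): not NE [P1→B gives 11>9]
(A,Q): not NE [P2→P gives 8>0]
(A,R): not NE [P2→P gives 8>1]
(B,P): NE
(B,Q): not NE [P1→A gives 9>7; P2→P gives 9>3]
(B,R): not NE [P1→A gives 7>1; P2→P gives 9>8]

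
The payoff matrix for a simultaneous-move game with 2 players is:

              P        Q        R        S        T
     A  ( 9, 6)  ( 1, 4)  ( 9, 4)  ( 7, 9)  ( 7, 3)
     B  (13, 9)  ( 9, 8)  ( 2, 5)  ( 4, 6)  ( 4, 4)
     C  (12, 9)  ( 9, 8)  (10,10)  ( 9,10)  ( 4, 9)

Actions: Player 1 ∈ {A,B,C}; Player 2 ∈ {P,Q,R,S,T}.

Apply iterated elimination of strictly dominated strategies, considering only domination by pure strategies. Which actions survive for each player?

Remaining: P1:{B,C} P2:{P,R,S}

P2 drop Q (P beats it: A:6>4 B:9>8 C:9>8)
P2 drop T (R beats it: A:4>3 B:5>4 C:10>9)
P1 drop A (C beats it: P:12>9 R:10>9 S:9>7)
P1→{B,C} P2→{P,R,S}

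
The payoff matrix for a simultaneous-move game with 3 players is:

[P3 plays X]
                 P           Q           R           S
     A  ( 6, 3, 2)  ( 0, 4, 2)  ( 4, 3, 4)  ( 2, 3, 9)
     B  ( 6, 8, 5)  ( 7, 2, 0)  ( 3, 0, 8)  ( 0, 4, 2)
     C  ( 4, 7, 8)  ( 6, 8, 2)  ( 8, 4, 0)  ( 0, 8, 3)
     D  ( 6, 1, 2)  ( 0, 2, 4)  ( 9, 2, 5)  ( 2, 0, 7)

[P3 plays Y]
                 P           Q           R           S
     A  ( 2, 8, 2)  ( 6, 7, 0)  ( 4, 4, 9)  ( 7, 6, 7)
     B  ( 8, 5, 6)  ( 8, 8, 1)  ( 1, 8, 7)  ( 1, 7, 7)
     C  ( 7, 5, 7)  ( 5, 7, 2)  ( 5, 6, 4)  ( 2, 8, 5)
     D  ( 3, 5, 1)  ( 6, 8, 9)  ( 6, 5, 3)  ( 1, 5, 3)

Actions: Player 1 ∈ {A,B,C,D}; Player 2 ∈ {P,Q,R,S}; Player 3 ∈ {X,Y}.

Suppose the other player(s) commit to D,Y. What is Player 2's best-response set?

u_2(P vs D,Y) = 5
u_2(Q vs D,Y) = 8
u_2(R vs D,Y) = 5
u_2(S vs D,Y) = 5
max payoff 8 at {Q}

BR_2 = {Q}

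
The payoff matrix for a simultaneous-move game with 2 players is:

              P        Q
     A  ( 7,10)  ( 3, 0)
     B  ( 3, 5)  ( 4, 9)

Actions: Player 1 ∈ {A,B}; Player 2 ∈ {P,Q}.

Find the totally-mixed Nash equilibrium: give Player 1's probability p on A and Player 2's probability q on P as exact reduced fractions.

(p,q) = (2/7, 1/5)

P1 indiff ⇒ q·7+(1-q)·3 = q·3+(1-q)·4 ⇒ q(4) = (1-q)(1) ⇒ q = 1/5
P2 indiff ⇒ p·10+(1-p)·5 = p·0+(1-p)·9 ⇒ p(10) = (1-p)(4) ⇒ p = 2/7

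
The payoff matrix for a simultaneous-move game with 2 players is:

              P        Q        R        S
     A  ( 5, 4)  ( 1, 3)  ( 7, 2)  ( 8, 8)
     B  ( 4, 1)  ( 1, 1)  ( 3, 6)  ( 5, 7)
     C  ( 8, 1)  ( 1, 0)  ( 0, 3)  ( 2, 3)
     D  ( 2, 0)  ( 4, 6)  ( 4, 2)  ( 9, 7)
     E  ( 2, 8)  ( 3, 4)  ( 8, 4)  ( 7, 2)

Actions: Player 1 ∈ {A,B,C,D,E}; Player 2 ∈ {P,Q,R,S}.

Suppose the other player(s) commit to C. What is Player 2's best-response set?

u_2(P vs C) = 1
u_2(Q vs C) = 0
u_2(R vs C) = 3
u_2(S vs C) = 3
max payoff 3 at {R,S}

BR_2 = {R,S}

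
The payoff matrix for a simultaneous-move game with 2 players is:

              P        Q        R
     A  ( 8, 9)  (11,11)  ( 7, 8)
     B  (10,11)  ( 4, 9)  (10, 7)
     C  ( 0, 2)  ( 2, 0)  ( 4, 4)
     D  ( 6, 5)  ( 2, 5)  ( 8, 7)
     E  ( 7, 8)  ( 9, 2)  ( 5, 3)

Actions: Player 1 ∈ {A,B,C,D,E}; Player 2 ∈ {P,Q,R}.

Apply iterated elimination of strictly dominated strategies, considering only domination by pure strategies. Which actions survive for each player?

P1 drop C (A beats it: P:8>0 Q:11>2 R:7>4)
P1 drop D (B beats it: P:10>6 Q:4>2 R:10>8)
P1 drop E (A beats it: P:8>7 Q:11>9 R:7>5)
P2 drop R (P beats it: A:9>8 B:11>7)
P1→{A,B} P2→{P,Q}

Survivors P1:{A,B} P2:{P,Q}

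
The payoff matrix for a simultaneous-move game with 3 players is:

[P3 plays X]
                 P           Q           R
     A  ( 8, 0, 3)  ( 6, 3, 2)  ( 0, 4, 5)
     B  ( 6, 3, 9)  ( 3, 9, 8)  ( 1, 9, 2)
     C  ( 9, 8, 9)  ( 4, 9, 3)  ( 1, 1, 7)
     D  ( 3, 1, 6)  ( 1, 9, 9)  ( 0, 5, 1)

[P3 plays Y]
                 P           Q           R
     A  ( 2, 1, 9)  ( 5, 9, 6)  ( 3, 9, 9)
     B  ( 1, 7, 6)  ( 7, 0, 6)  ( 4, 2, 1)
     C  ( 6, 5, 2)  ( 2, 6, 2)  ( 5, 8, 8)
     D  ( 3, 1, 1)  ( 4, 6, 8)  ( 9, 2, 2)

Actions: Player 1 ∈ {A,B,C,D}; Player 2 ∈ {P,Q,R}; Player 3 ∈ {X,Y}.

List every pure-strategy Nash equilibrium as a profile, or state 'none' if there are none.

Nash profiles: (B,R,X)

(A,P,X): not NE [P1→C gives 9>8; P2→R gives 4>0; P3→Y gives 9>3]
(A,P,Y): not NE [P1→C gives 6>2; P2→R gives 9>1]
(A,Q,X): not NE [P2→R gives 4>3; P3→Y gives 6>2]
(A,Q,Y): not NE [P1→B gives 7>5]
(A,R,X): not NE [P1→C gives 1>0; P3→Y gives 9>5]
(A,R,Y): not NE [P1→D gives 9>3]
(B,P,X): not NE [P1→C gives 9>6; P2→R gives 9>3]
(B,P,Y): not NE [P1→C gives 6>1; P3→X gives 9>6]
(B,Q,X): not NE [P1→A gives 6>3]
(B,Q,Y): not NE [P2→P gives 7>0; P3→X gives 8>6]
(B,R,X): NE
(B,R,Y): not NE [P1→D gives 9>4; P2→P gives 7>2; P3→X gives 2>1]
(C,P,X): not NE [P2→Q gives 9>8]
(C,P,Y): not NE [P2→R gives 8>5; P3→X gives 9>2]
(C,Q,X): not NE [P1→A gives 6>4]
(C,Q,Y): not NE [P1→B gives 7>2; P2→R gives 8>6; P3→X gives 3>2]
(C,R,X): not NE [P2→Q gives 9>1; P3→Y gives 8>7]
(C,R,Y): not NE [P1→D gives 9>5]
(D,P,X): not NE [P1→C gives 9>3; P2→Q gives 9>1]
(D,P,Y): not NE [P1→C gives 6>3; P2→Q gives 6>1; P3→X gives 6>1]
(D,Q,X): not NE [P1→A gives 6>1]
(D,Q,Y): not NE [P1→B gives 7>4; P3→X gives 9>8]
(D,R,X): not NE [P1→C gives 1>0; P2→Q gives 9>5; P3→Y gives 2>1]
(D,R,Y): not NE [P2→Q gives 6>2]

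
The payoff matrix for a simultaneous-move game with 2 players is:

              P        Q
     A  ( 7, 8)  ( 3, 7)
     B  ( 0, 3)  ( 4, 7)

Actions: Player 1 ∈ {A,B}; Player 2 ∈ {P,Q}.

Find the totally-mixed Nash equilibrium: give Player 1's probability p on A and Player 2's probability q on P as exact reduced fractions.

P1 indiff ⇒ q·7+(1-q)·3 = q·0+(1-q)·4 ⇒ q(7) = (1-q)(1) ⇒ q = 1/8
P2 indiff ⇒ p·8+(1-p)·3 = p·7+(1-p)·7 ⇒ p(1) = (1-p)(4) ⇒ p = 4/5

P1 mixes 4/5 on A; P2 mixes 1/8 on P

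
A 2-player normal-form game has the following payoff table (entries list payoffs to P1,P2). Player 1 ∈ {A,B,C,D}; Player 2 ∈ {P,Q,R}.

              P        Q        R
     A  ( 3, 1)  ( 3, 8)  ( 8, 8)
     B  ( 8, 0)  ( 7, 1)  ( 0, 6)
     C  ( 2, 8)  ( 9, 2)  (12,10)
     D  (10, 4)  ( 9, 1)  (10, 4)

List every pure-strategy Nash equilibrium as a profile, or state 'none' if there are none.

(A,P): not NE [P1→D gives 10>3; P2→R gives 8>1]
(A,Q): not NE [P1→D gives 9>3]
(A,R): not NE [P1→C gives 12>8]
(B,P): not NE [P1→D gives 10>8; P2→R gives 6>0]
(B,Q): not NE [P1→D gives 9>7; P2→R gives 6>1]
(B,R): not NE [P1→C gives 12>0]
(C,P): not NE [P1→D gives 10>2; P2→R gives 10>8]
(C,Q): not NE [P2→R gives 10>2]
(C,R): NE
(D,P): NE
(D,Q): not NE [P2→R gives 4>1]
(D,R): not NE [P1→C gives 12>10]

Nash profiles: (C,R), (D,P)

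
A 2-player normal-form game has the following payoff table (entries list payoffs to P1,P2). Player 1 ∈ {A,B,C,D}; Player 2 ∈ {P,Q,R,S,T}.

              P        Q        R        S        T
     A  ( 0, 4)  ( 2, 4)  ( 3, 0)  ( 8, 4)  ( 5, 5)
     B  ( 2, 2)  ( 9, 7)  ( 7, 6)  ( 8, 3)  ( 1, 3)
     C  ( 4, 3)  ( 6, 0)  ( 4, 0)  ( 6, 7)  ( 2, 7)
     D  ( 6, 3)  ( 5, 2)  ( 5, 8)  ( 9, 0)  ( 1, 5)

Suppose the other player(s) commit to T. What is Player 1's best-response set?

P1 best: {A}

u_1(A vs T) = 5
u_1(B vs T) = 1
u_1(C vs T) = 2
u_1(D vs T) = 1
max payoff 5 at {A}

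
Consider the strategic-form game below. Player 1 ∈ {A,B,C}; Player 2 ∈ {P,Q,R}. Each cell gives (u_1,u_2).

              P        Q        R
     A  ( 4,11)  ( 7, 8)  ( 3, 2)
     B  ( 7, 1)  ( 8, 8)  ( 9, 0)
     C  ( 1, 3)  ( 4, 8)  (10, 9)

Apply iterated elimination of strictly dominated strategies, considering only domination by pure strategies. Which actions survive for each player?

IESDS → P1:{B,C} P2:{Q,R}

P1 drop A (B beats it: P:7>4 Q:8>7 R:9>3)
P2 drop P (Q beats it: B:8>1 C:8>3)
P1→{B,C} P2→{Q,R}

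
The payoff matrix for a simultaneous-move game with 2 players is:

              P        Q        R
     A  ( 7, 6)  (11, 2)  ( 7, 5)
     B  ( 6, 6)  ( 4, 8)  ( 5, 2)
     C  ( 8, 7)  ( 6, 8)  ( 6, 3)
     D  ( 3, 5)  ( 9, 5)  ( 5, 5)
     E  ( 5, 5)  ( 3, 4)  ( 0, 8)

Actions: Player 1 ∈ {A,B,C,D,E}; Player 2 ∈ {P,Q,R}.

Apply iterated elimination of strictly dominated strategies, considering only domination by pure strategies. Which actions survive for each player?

Remaining: P1:{A,C} P2:{P,Q}

P1 drop B (A beats it: P:7>6 Q:11>4 R:7>5)
P1 drop D (A beats it: P:7>3 Q:11>9 R:7>5)
P1 drop E (A beats it: P:7>5 Q:11>3 R:7>0)
P2 drop R (P beats it: A:6>5 C:7>3)
P1→{A,C} P2→{P,Q}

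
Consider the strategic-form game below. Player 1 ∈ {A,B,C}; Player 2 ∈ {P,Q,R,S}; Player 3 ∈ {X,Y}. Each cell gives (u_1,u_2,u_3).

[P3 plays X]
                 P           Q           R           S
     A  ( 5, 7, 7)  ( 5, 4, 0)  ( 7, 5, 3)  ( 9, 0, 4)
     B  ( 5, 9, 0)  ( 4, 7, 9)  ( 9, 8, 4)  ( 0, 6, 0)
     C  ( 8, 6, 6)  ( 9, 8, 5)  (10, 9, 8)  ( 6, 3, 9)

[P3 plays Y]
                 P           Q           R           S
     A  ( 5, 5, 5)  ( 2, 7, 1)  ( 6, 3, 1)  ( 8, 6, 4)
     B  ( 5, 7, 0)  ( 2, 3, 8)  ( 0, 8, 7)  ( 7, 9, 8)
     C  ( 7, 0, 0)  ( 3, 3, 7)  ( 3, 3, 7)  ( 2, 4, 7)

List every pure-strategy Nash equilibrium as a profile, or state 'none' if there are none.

(A,P,X): not NE [P1→C gives 8>5]
(A,P,Y): not NE [P1→C gives 7>5; P2→Q gives 7>5; P3→X gives 7>5]
(A,Q,X): not NE [P1→C gives 9>5; P2→P gives 7>4; P3→Y gives 1>0]
(A,Q,Y): not NE [P1→C gives 3>2]
(A,R,X): not NE [P1→C gives 10>7; P2→P gives 7>5]
(A,R,Y): not NE [P2→Q gives 7>3; P3→X gives 3>1]
(A,S,X): not NE [P2→P gives 7>0]
(A,S,Y): not NE [P2→Q gives 7>6]
(B,P,X): not NE [P1→C gives 8>5]
(B,P,Y): not NE [P1→C gives 7>5; P2→S gives 9>7]
(B,Q,X): not NE [P1→C gives 9>4; P2→P gives 9>7]
(B,Q,Y): not NE [P1→C gives 3>2; P2→S gives 9>3; P3→X gives 9>8]
(B,R,X): not NE [P1→C gives 10>9; P2→P gives 9>8; P3→Y gives 7>4]
(B,R,Y): not NE [P1→A gives 6>0; P2→S gives 9>8]
(B,S,X): not NE [P1→A gives 9>0; P2→P gives 9>6; P3→Y gives 8>0]
(B,S,Y): not NE [P1→A gives 8>7]
(C,P,X): not NE [P2→R gives 9>6]
(C,P,Y): not NE [P2→S gives 4>0; P3→X gives 6>0]
(C,Q,X): not NE [P2→R gives 9>8; P3→Y gives 7>5]
(C,Q,Y): not NE [P2→S gives 4>3]
(C,R,X): NE
(C,R,Y): not NE [P1→A gives 6>3; P2→S gives 4>3; P3→X gives 8>7]
(C,S,X): not NE [P1→A gives 9>6; P2→R gives 9>3]
(C,S,Y): not NE [P1→A gives 8>2; P3→X gives 9>7]

PSNE = {(C,R,X)}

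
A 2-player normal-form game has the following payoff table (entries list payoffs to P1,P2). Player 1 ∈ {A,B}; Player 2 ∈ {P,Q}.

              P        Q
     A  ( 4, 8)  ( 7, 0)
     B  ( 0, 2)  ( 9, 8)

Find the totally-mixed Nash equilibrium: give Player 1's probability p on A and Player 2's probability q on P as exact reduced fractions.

p=3/7, q=1/3

P1 indiff ⇒ q·4+(1-q)·7 = q·0+(1-q)·9 ⇒ q(4) = (1-q)(2) ⇒ q = 1/3
P2 indiff ⇒ p·8+(1-p)·2 = p·0+(1-p)·8 ⇒ p(8) = (1-p)(6) ⇒ p = 3/7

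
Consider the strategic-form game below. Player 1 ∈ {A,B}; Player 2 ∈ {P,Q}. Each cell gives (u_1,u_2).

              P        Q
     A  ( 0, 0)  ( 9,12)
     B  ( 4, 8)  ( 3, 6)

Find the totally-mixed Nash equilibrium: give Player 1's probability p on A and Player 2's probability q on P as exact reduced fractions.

p=1/7, q=3/5

P1 indiff ⇒ q·0+(1-q)·9 = q·4+(1-q)·3 ⇒ q(-4) = (1-q)(-6) ⇒ q = 3/5
P2 indiff ⇒ p·0+(1-p)·8 = p·12+(1-p)·6 ⇒ p(-12) = (1-p)(-2) ⇒ p = 1/7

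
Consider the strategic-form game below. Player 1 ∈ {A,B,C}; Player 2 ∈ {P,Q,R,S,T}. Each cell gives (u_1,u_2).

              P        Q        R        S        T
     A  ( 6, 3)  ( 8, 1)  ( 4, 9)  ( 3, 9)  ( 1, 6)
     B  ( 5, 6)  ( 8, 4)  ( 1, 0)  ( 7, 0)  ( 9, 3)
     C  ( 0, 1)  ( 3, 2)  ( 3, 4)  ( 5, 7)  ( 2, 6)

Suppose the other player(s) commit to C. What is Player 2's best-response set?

u_2(P vs C) = 1
u_2(Q vs C) = 2
u_2(R vs C) = 4
u_2(S vs C) = 7
u_2(T vs C) = 6
max payoff 7 at {S}

BR_2 = {S}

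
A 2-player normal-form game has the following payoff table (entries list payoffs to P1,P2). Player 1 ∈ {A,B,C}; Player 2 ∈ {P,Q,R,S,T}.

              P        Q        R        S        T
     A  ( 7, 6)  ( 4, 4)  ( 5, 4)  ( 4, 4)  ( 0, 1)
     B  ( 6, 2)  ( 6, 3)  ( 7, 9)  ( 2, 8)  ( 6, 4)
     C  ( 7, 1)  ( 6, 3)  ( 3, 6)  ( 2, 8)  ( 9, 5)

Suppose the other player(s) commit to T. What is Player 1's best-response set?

u_1(A vs T) = 0
u_1(B vs T) = 6
u_1(C vs T) = 9
max payoff 9 at {C}

argmax u_1 = {C}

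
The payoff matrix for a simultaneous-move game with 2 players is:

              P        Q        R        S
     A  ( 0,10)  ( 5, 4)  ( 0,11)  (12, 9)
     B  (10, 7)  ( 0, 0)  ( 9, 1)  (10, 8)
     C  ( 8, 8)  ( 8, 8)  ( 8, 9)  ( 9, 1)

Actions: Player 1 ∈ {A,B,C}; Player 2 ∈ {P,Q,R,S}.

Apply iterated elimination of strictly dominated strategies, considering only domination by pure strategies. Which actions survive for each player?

P2 drop Q (R beats it: A:11>4 B:1>0 C:9>8)
P1 drop C (B beats it: P:10>8 R:9>8 S:10>9)
P1→{A,B} P2→{P,R,S}

Survivors P1:{A,B} P2:{P,R,S}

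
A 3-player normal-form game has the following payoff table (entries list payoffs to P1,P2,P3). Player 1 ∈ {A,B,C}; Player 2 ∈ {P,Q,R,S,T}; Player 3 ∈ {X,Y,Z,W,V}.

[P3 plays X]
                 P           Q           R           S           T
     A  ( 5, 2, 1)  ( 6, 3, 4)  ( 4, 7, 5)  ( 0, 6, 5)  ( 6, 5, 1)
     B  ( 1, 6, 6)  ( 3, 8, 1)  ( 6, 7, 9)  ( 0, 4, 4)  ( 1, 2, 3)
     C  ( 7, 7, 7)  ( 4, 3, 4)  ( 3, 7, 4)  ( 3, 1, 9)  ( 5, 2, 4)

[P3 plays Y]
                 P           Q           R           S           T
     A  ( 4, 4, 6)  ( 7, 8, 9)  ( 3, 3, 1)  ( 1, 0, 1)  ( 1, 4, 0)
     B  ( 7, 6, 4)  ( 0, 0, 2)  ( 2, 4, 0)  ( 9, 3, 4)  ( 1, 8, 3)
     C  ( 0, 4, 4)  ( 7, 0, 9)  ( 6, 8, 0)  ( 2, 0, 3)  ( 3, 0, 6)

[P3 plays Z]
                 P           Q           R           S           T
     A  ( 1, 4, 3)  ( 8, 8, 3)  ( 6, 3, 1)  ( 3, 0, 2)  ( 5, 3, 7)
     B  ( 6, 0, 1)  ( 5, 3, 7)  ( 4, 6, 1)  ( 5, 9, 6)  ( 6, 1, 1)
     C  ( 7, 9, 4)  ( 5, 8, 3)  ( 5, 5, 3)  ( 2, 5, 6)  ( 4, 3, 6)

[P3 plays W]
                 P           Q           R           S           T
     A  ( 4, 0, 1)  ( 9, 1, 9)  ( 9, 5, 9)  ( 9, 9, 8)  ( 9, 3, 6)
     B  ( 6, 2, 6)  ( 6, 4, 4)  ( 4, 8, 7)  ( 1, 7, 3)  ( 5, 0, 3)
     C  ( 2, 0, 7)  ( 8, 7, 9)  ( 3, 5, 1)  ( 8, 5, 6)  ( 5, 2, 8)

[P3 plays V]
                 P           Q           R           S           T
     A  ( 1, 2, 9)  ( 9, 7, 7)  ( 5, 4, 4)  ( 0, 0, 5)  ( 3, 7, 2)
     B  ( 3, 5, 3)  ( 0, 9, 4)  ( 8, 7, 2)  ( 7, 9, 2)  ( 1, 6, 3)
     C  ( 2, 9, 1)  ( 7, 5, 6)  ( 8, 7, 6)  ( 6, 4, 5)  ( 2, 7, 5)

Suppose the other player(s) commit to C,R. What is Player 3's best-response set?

u_3(X vs C,R) = 4
u_3(Y vs C,R) = 0
u_3(Z vs C,R) = 3
u_3(W vs C,R) = 1
u_3(V vs C,R) = 6
max payoff 6 at {V}

argmax u_3 = {V}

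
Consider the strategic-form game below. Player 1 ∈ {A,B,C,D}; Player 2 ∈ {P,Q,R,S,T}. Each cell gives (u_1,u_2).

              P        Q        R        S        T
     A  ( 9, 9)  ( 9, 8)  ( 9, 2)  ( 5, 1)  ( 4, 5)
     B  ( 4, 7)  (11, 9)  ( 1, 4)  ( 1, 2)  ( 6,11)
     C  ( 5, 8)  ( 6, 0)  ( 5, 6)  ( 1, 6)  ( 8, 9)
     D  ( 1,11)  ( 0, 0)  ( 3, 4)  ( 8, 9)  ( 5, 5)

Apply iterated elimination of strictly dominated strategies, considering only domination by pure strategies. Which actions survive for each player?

P2 drop R (P beats it: A:9>2 B:7>4 C:8>6 D:11>4)
P2 drop S (P beats it: A:9>1 B:7>2 C:8>6 D:11>9)
P1 drop D (B beats it: P:4>1 Q:11>0 T:6>5)
P1→{A,B,C} P2→{P,Q,T}

Remaining: P1:{A,B,C} P2:{P,Q,T}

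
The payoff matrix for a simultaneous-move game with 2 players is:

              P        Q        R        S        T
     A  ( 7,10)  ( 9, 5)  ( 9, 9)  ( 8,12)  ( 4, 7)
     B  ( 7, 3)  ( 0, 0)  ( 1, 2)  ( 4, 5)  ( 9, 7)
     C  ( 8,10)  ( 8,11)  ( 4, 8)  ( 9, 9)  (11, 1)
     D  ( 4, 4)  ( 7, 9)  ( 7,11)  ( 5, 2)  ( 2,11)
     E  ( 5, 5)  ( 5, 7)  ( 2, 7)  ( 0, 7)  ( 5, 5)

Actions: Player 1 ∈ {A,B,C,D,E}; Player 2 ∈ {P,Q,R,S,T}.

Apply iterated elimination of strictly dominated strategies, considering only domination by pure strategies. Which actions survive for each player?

P1 drop B (C beats it: P:8>7 Q:8>0 R:4>1 S:9>4 T:11>9)
P1 drop D (A beats it: P:7>4 Q:9>7 R:9>7 S:8>5 T:4>2)
P1 drop E (C beats it: P:8>5 Q:8>5 R:4>2 S:9>0 T:11>5)
P2 drop R (P beats it: A:10>9 C:10>8)
P2 drop T (P beats it: A:10>7 C:10>1)
P1→{A,C} P2→{P,Q,S}

IESDS → P1:{A,C} P2:{P,Q,S}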